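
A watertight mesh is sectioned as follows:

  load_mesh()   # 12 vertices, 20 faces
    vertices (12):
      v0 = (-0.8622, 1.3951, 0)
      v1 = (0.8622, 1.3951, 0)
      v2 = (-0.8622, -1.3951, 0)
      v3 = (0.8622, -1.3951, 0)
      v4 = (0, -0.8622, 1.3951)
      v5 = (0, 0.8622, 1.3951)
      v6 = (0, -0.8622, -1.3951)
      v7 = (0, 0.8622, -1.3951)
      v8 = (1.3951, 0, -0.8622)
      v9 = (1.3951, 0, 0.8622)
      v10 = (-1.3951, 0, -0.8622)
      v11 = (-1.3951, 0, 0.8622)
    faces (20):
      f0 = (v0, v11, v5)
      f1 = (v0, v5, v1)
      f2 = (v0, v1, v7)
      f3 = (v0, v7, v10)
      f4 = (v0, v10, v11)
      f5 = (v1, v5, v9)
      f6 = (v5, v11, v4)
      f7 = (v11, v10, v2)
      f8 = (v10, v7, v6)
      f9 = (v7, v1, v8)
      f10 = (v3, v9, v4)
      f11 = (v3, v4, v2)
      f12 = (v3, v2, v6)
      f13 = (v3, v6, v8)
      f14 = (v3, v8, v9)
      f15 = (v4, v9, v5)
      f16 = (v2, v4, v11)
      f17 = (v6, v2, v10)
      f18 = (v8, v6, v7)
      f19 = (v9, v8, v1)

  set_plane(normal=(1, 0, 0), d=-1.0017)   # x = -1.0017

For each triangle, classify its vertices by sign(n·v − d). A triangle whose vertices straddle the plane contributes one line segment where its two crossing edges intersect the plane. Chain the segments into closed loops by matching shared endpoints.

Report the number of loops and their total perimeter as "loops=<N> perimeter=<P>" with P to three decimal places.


loops=1 perimeter=6.326

Straddling triangles (8 of 20):
  (v0,v11,v5) [+-+] → (-1.0017, 1.0299, 0.225703)–(-1.0017, 0.243129, 1.01247)  len=1.1127
  (v0,v7,v10) [++-] → (-1.0017, 0.243129, -1.01247)–(-1.0017, 1.0299, -0.225703)  len=1.1127
  (v0,v10,v11) [+--] → (-1.0017, 1.0299, -0.225703)–(-1.0017, 1.0299, 0.225703)  len=0.4514
  (v5,v11,v4) [+-+] → (-1.0017, 0.243129, 1.01247)–(-1.0017, -0.243129, 1.01247)  len=0.4863
  (v11,v10,v2) [--+] → (-1.0017, -1.0299, -0.225703)–(-1.0017, -1.0299, 0.225703)  len=0.4514
  (v10,v7,v6) [-++] → (-1.0017, 0.243129, -1.01247)–(-1.0017, -0.243129, -1.01247)  len=0.4863
  (v2,v4,v11) [++-] → (-1.0017, -0.243129, 1.01247)–(-1.0017, -1.0299, 0.225703)  len=1.1127
  (v6,v2,v10) [++-] → (-1.0017, -1.0299, -0.225703)–(-1.0017, -0.243129, -1.01247)  len=1.1127

Chained into 1 loop(s):
  loop 1: 8 segments, perimeter = 6.3260
Total perimeter = 6.326


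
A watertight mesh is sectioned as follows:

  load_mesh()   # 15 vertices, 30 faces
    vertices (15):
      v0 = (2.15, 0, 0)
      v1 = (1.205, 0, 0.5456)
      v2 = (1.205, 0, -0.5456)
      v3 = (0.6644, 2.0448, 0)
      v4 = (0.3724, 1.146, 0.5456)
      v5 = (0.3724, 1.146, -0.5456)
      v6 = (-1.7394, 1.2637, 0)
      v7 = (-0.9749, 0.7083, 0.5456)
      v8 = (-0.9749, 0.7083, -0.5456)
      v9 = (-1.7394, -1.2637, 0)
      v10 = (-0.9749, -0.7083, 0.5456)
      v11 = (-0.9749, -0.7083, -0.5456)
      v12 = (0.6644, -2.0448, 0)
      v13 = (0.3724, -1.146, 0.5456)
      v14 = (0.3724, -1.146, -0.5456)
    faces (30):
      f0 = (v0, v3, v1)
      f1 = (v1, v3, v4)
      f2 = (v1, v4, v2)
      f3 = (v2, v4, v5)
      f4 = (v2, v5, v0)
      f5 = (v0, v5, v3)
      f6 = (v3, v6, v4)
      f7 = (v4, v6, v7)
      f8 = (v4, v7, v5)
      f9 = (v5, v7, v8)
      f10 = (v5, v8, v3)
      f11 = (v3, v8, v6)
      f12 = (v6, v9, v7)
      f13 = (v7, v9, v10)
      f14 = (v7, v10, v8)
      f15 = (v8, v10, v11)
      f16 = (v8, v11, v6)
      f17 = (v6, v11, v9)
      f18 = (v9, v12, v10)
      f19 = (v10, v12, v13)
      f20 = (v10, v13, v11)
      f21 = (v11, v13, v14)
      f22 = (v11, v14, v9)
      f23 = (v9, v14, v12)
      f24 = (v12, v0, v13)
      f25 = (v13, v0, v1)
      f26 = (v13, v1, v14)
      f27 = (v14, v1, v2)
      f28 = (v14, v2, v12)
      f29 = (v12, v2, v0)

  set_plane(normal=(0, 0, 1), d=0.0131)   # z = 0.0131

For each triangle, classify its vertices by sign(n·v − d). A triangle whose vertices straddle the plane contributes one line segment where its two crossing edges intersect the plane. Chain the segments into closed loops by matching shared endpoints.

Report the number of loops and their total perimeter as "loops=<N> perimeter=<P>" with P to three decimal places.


Straddling triangles (20 of 30):
  (v0,v3,v1) [--+] → (0.67738, 1.9957, 0.0131)–(2.12731, 0, 0.0131)  len=2.4668
  (v1,v3,v4) [+-+] → (0.67738, 1.9957, 0.0131)–(0.657389, 2.02322, 0.0131)  len=0.0340
  (v1,v4,v2) [++-] → (0.778705, 0.586758, 0.0131)–(1.205, 0, 0.0131)  len=0.7253
  (v2,v4,v5) [-+-] → (0.778705, 0.586758, 0.0131)–(0.3724, 1.146, 0.0131)  len=0.6913
  (v3,v6,v4) [--+] → (-1.6887, 1.26087, 0.0131)–(0.657389, 2.02322, 0.0131)  len=2.4668
  (v4,v6,v7) [+-+] → (-1.6887, 1.26087, 0.0131)–(-1.72104, 1.25036, 0.0131)  len=0.0340
  (v4,v7,v5) [++-] → (-0.317425, 0.921895, 0.0131)–(0.3724, 1.146, 0.0131)  len=0.7253
  (v5,v7,v8) [-+-] → (-0.317425, 0.921895, 0.0131)–(-0.9749, 0.7083, 0.0131)  len=0.6913
  (v6,v9,v7) [--+] → (-1.72104, -1.21635, 0.0131)–(-1.72104, 1.25036, 0.0131)  len=2.4667
  (v7,v9,v10) [+-+] → (-1.72104, -1.21635, 0.0131)–(-1.72104, -1.25036, 0.0131)  len=0.0340
  (v7,v10,v8) [++-] → (-0.9749, -0.0170065, 0.0131)–(-0.9749, 0.7083, 0.0131)  len=0.7253
  (v8,v10,v11) [-+-] → (-0.9749, -0.0170065, 0.0131)–(-0.9749, -0.7083, 0.0131)  len=0.6913
  (v9,v12,v10) [--+] → (0.62504, -2.01271, 0.0131)–(-1.72104, -1.25036, 0.0131)  len=2.4668
  (v10,v12,v13) [+-+] → (0.62504, -2.01271, 0.0131)–(0.657389, -2.02322, 0.0131)  len=0.0340
  (v10,v13,v11) [++-] → (-0.285075, -0.932405, 0.0131)–(-0.9749, -0.7083, 0.0131)  len=0.7253
  (v11,v13,v14) [-+-] → (-0.285075, -0.932405, 0.0131)–(0.3724, -1.146, 0.0131)  len=0.6913
  (v12,v0,v13) [--+] → (2.10732, -0.0275158, 0.0131)–(0.657389, -2.02322, 0.0131)  len=2.4668
  (v13,v0,v1) [+-+] → (2.10732, -0.0275158, 0.0131)–(2.12731, 0, 0.0131)  len=0.0340
  (v13,v1,v14) [++-] → (0.798695, -0.559242, 0.0131)–(0.3724, -1.146, 0.0131)  len=0.7253
  (v14,v1,v2) [-+-] → (0.798695, -0.559242, 0.0131)–(1.205, 0, 0.0131)  len=0.6913

Chained into 2 loop(s):
  loop 1: 10 segments, perimeter = 12.5041
  loop 2: 10 segments, perimeter = 7.0829
Total perimeter = 19.587

loops=2 perimeter=19.587


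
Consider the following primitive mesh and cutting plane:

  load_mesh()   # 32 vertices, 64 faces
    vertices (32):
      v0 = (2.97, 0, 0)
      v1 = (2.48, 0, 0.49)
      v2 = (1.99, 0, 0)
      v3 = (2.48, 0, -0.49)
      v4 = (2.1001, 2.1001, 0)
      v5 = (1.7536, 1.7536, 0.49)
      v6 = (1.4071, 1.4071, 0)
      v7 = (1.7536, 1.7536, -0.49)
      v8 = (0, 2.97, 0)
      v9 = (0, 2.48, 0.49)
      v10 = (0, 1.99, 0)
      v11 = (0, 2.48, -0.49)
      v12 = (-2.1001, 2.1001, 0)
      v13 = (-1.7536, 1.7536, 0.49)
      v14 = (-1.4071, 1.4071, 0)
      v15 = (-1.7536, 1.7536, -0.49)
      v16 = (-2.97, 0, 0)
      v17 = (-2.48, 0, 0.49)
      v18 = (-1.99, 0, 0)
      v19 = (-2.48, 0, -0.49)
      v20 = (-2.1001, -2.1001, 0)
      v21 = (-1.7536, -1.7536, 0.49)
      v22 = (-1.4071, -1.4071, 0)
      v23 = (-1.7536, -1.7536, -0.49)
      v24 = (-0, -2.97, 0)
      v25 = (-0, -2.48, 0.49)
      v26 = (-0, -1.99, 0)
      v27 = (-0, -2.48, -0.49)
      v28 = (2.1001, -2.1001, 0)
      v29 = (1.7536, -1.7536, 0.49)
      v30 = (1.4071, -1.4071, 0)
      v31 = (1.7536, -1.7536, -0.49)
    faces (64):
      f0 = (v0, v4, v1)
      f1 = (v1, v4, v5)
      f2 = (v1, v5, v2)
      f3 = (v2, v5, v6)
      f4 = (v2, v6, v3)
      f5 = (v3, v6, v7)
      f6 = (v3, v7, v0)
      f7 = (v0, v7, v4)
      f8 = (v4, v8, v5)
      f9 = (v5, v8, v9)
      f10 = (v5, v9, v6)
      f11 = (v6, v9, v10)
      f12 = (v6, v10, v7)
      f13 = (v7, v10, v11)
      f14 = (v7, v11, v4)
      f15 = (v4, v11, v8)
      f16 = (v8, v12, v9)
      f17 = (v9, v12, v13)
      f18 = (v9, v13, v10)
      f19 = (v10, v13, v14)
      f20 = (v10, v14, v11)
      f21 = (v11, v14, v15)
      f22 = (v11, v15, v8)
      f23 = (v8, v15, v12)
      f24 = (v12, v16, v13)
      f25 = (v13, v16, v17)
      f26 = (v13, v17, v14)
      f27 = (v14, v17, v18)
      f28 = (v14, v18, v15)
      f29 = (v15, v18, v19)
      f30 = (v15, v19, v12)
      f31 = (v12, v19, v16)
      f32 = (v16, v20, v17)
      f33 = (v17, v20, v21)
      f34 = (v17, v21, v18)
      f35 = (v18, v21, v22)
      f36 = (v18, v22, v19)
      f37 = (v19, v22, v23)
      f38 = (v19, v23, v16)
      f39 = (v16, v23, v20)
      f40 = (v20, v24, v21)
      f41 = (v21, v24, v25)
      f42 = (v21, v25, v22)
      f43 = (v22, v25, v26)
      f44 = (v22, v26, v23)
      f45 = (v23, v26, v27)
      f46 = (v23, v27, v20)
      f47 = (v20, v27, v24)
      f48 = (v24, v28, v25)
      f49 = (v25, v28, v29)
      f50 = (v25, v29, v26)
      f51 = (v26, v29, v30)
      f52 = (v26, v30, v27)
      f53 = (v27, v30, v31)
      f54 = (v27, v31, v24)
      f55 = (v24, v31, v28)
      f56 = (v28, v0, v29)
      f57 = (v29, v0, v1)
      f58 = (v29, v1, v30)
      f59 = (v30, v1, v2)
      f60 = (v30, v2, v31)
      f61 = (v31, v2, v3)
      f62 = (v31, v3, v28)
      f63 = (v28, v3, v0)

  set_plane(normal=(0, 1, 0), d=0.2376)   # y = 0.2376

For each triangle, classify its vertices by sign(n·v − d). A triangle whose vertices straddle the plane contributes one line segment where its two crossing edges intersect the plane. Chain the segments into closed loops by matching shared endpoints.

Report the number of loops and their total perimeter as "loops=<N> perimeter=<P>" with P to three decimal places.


Straddling triangles (16 of 64):
  (v0,v4,v1) [-+-] → (2.87158, 0.2376, 0)–(2.43702, 0.2376, 0.434563)  len=0.6146
  (v1,v4,v5) [-++] → (2.43702, 0.2376, 0.434563)–(2.38158, 0.2376, 0.49)  len=0.0784
  (v1,v5,v2) [-+-] → (2.38158, 0.2376, 0.49)–(1.95797, 0.2376, 0.0663914)  len=0.5991
  (v2,v5,v6) [-++] → (1.95797, 0.2376, 0.0663914)–(1.89157, 0.2376, 0)  len=0.0939
  (v2,v6,v3) [-+-] → (1.89157, 0.2376, 0)–(2.29883, 0.2376, -0.40726)  len=0.5760
  (v3,v6,v7) [-++] → (2.29883, 0.2376, -0.40726)–(2.38158, 0.2376, -0.49)  len=0.1170
  (v3,v7,v0) [-+-] → (2.38158, 0.2376, -0.49)–(2.80519, 0.2376, -0.0663914)  len=0.5991
  (v0,v7,v4) [-++] → (2.80519, 0.2376, -0.0663914)–(2.87158, 0.2376, 0)  len=0.0939
  (v12,v16,v13) [+-+] → (-2.87158, 0.2376, 0)–(-2.80519, 0.2376, 0.0663914)  len=0.0939
  (v13,v16,v17) [+--] → (-2.80519, 0.2376, 0.0663914)–(-2.38158, 0.2376, 0.49)  len=0.5991
  (v13,v17,v14) [+-+] → (-2.38158, 0.2376, 0.49)–(-2.29883, 0.2376, 0.40726)  len=0.1170
  (v14,v17,v18) [+--] → (-2.29883, 0.2376, 0.40726)–(-1.89157, 0.2376, 0)  len=0.5760
  (v14,v18,v15) [+-+] → (-1.89157, 0.2376, 0)–(-1.95797, 0.2376, -0.0663914)  len=0.0939
  (v15,v18,v19) [+--] → (-1.95797, 0.2376, -0.0663914)–(-2.38158, 0.2376, -0.49)  len=0.5991
  (v15,v19,v12) [+-+] → (-2.38158, 0.2376, -0.49)–(-2.43702, 0.2376, -0.434563)  len=0.0784
  (v12,v19,v16) [+--] → (-2.43702, 0.2376, -0.434563)–(-2.87158, 0.2376, 0)  len=0.6146

Chained into 2 loop(s):
  loop 1: 8 segments, perimeter = 2.7719
  loop 2: 8 segments, perimeter = 2.7719
Total perimeter = 5.544

loops=2 perimeter=5.544


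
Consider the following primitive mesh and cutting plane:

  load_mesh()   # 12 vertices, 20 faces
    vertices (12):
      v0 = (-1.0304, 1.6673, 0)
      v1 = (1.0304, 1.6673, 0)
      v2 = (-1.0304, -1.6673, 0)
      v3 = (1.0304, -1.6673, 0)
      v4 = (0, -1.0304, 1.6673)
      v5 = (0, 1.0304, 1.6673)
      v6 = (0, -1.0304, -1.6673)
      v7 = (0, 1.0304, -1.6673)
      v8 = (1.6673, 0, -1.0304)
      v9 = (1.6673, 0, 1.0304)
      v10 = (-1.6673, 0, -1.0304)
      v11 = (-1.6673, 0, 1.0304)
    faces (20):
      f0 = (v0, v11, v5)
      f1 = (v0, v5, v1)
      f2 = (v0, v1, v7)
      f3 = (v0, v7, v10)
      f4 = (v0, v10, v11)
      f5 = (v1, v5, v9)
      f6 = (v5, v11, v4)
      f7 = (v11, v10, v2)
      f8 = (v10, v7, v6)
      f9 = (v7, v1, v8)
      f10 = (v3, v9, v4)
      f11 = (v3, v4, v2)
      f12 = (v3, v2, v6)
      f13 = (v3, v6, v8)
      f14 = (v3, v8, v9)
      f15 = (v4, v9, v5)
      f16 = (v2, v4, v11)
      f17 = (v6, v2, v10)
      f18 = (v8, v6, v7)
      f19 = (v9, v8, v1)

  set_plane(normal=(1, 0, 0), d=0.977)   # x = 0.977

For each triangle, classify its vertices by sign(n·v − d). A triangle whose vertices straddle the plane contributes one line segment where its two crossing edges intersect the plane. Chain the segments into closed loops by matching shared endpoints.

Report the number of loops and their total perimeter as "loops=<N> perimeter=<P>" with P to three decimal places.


loops=1 perimeter=8.908

Straddling triangles (10 of 20):
  (v0,v5,v1) [--+] → (0.977, 1.63429, 0.086407)–(0.977, 1.6673, 0)  len=0.0925
  (v0,v1,v7) [-+-] → (0.977, 1.6673, 0)–(0.977, 1.63429, -0.086407)  len=0.0925
  (v1,v5,v9) [+-+] → (0.977, 1.63429, 0.086407)–(0.977, 0.426609, 1.29409)  len=1.7079
  (v7,v1,v8) [-++] → (0.977, 1.63429, -0.086407)–(0.977, 0.426609, -1.29409)  len=1.7079
  (v3,v9,v4) [++-] → (0.977, -0.426609, 1.29409)–(0.977, -1.63429, 0.086407)  len=1.7079
  (v3,v4,v2) [+--] → (0.977, -1.63429, 0.086407)–(0.977, -1.6673, 0)  len=0.0925
  (v3,v2,v6) [+--] → (0.977, -1.6673, 0)–(0.977, -1.63429, -0.086407)  len=0.0925
  (v3,v6,v8) [+-+] → (0.977, -1.63429, -0.086407)–(0.977, -0.426609, -1.29409)  len=1.7079
  (v4,v9,v5) [-+-] → (0.977, -0.426609, 1.29409)–(0.977, 0.426609, 1.29409)  len=0.8532
  (v8,v6,v7) [+--] → (0.977, -0.426609, -1.29409)–(0.977, 0.426609, -1.29409)  len=0.8532

Chained into 1 loop(s):
  loop 1: 10 segments, perimeter = 8.9081
Total perimeter = 8.908


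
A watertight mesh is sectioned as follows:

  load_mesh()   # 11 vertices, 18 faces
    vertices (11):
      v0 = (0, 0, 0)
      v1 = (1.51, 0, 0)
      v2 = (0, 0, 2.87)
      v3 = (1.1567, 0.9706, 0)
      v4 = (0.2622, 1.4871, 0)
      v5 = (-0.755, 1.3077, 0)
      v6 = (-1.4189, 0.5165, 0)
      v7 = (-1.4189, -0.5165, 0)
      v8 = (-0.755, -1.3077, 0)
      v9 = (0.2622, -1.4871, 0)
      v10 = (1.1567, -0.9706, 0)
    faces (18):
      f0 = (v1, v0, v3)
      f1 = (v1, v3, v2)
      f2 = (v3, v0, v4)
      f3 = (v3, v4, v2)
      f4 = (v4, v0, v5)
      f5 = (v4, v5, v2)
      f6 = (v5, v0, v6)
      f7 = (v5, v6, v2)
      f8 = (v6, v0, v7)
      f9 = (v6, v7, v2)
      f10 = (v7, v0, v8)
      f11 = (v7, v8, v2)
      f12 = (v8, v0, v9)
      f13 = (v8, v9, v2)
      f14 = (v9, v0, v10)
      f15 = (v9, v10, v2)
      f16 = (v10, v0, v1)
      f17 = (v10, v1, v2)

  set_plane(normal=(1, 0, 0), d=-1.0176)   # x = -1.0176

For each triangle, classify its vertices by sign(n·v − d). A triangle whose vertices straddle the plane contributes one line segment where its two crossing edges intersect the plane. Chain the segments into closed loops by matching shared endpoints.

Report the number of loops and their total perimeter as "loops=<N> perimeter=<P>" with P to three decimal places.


loops=1 perimeter=4.778

Straddling triangles (6 of 18):
  (v5,v0,v6) [++-] → (-1.0176, 0.370421, 0)–(-1.0176, 0.994748, 0)  len=0.6243
  (v5,v6,v2) [+-+] → (-1.0176, 0.994748, 0)–(-1.0176, 0.370421, 0.811707)  len=1.0240
  (v6,v0,v7) [-+-] → (-1.0176, 0.370421, 0)–(-1.0176, -0.370421, 0)  len=0.7408
  (v6,v7,v2) [--+] → (-1.0176, -0.370421, 0.811707)–(-1.0176, 0.370421, 0.811707)  len=0.7408
  (v7,v0,v8) [-++] → (-1.0176, -0.370421, 0)–(-1.0176, -0.994748, 0)  len=0.6243
  (v7,v8,v2) [-++] → (-1.0176, -0.994748, 0)–(-1.0176, -0.370421, 0.811707)  len=1.0240

Chained into 1 loop(s):
  loop 1: 6 segments, perimeter = 4.7784
Total perimeter = 4.778


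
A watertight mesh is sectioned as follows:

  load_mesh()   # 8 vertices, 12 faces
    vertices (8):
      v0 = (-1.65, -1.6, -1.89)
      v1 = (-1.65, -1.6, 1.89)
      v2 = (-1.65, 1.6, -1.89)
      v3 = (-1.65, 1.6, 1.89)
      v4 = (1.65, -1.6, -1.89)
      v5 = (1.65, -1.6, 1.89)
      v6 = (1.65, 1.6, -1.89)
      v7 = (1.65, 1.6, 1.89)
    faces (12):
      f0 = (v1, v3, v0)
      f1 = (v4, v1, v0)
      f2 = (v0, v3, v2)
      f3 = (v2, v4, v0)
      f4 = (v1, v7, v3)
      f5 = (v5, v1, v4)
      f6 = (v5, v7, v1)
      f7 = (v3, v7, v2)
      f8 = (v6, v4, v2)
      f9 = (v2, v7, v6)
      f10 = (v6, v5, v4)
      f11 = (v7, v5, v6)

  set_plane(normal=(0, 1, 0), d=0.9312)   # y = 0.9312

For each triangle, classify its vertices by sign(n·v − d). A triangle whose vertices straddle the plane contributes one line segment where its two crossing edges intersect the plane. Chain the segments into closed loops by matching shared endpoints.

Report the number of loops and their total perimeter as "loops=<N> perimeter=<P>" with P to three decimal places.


Straddling triangles (8 of 12):
  (v1,v3,v0) [-+-] → (-1.65, 0.9312, 1.89)–(-1.65, 0.9312, 1.09998)  len=0.7900
  (v0,v3,v2) [-++] → (-1.65, 0.9312, 1.09998)–(-1.65, 0.9312, -1.89)  len=2.9900
  (v2,v4,v0) [+--] → (-0.9603, 0.9312, -1.89)–(-1.65, 0.9312, -1.89)  len=0.6897
  (v1,v7,v3) [-++] → (0.9603, 0.9312, 1.89)–(-1.65, 0.9312, 1.89)  len=2.6103
  (v5,v7,v1) [-+-] → (1.65, 0.9312, 1.89)–(0.9603, 0.9312, 1.89)  len=0.6897
  (v6,v4,v2) [+-+] → (1.65, 0.9312, -1.89)–(-0.9603, 0.9312, -1.89)  len=2.6103
  (v6,v5,v4) [+--] → (1.65, 0.9312, -1.09998)–(1.65, 0.9312, -1.89)  len=0.7900
  (v7,v5,v6) [+-+] → (1.65, 0.9312, 1.89)–(1.65, 0.9312, -1.09998)  len=2.9900

Chained into 1 loop(s):
  loop 1: 8 segments, perimeter = 14.1600
Total perimeter = 14.160

loops=1 perimeter=14.160


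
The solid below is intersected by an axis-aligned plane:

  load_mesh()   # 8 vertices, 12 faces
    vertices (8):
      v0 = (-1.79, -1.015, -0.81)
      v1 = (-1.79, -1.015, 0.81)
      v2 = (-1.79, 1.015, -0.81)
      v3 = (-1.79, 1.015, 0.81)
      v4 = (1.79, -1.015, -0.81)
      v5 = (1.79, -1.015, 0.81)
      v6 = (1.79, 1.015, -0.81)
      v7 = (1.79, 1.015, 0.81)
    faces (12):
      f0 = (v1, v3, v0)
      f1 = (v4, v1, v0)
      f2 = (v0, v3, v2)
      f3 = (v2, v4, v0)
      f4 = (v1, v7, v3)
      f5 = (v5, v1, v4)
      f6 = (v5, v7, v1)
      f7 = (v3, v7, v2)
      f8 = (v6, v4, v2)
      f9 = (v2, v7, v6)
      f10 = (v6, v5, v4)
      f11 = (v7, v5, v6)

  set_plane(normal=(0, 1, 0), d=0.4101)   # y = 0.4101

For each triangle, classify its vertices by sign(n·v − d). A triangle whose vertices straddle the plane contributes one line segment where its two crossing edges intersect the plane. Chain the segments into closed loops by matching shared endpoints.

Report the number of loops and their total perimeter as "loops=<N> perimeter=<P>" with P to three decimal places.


loops=1 perimeter=10.400

Straddling triangles (8 of 12):
  (v1,v3,v0) [-+-] → (-1.79, 0.4101, 0.81)–(-1.79, 0.4101, 0.327272)  len=0.4827
  (v0,v3,v2) [-++] → (-1.79, 0.4101, 0.327272)–(-1.79, 0.4101, -0.81)  len=1.1373
  (v2,v4,v0) [+--] → (-0.723231, 0.4101, -0.81)–(-1.79, 0.4101, -0.81)  len=1.0668
  (v1,v7,v3) [-++] → (0.723231, 0.4101, 0.81)–(-1.79, 0.4101, 0.81)  len=2.5132
  (v5,v7,v1) [-+-] → (1.79, 0.4101, 0.81)–(0.723231, 0.4101, 0.81)  len=1.0668
  (v6,v4,v2) [+-+] → (1.79, 0.4101, -0.81)–(-0.723231, 0.4101, -0.81)  len=2.5132
  (v6,v5,v4) [+--] → (1.79, 0.4101, -0.327272)–(1.79, 0.4101, -0.81)  len=0.4827
  (v7,v5,v6) [+-+] → (1.79, 0.4101, 0.81)–(1.79, 0.4101, -0.327272)  len=1.1373

Chained into 1 loop(s):
  loop 1: 8 segments, perimeter = 10.4000
Total perimeter = 10.400


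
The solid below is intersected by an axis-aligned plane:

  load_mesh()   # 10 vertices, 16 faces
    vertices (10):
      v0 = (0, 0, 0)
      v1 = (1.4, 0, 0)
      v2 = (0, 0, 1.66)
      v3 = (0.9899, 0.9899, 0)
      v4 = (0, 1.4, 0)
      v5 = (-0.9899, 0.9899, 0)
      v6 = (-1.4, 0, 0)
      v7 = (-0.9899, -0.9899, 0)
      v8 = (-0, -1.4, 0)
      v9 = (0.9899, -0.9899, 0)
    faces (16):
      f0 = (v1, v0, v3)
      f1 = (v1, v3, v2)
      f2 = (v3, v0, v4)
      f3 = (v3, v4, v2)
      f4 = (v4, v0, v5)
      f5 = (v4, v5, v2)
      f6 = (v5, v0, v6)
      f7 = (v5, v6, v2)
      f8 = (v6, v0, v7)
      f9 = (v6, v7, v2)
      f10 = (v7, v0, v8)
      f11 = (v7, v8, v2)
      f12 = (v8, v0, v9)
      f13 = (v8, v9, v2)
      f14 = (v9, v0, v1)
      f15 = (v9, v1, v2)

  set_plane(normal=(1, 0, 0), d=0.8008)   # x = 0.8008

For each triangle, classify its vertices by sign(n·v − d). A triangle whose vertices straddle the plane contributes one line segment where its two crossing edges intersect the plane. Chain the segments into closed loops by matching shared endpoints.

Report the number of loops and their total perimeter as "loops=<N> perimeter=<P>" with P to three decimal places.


loops=1 perimeter=4.751

Straddling triangles (8 of 16):
  (v1,v0,v3) [+-+] → (0.8008, 0, 0)–(0.8008, 0.8008, 0)  len=0.8008
  (v1,v3,v2) [++-] → (0.8008, 0.8008, 0.317109)–(0.8008, 0, 0.71048)  len=0.8922
  (v3,v0,v4) [+--] → (0.8008, 0.8008, 0)–(0.8008, 1.06824, 0)  len=0.2674
  (v3,v4,v2) [+--] → (0.8008, 1.06824, 0)–(0.8008, 0.8008, 0.317109)  len=0.4148
  (v8,v0,v9) [--+] → (0.8008, -0.8008, 0)–(0.8008, -1.06824, 0)  len=0.2674
  (v8,v9,v2) [-+-] → (0.8008, -1.06824, 0)–(0.8008, -0.8008, 0.317109)  len=0.4148
  (v9,v0,v1) [+-+] → (0.8008, -0.8008, 0)–(0.8008, 0, 0)  len=0.8008
  (v9,v1,v2) [++-] → (0.8008, 0, 0.71048)–(0.8008, -0.8008, 0.317109)  len=0.8922

Chained into 1 loop(s):
  loop 1: 8 segments, perimeter = 4.7505
Total perimeter = 4.751


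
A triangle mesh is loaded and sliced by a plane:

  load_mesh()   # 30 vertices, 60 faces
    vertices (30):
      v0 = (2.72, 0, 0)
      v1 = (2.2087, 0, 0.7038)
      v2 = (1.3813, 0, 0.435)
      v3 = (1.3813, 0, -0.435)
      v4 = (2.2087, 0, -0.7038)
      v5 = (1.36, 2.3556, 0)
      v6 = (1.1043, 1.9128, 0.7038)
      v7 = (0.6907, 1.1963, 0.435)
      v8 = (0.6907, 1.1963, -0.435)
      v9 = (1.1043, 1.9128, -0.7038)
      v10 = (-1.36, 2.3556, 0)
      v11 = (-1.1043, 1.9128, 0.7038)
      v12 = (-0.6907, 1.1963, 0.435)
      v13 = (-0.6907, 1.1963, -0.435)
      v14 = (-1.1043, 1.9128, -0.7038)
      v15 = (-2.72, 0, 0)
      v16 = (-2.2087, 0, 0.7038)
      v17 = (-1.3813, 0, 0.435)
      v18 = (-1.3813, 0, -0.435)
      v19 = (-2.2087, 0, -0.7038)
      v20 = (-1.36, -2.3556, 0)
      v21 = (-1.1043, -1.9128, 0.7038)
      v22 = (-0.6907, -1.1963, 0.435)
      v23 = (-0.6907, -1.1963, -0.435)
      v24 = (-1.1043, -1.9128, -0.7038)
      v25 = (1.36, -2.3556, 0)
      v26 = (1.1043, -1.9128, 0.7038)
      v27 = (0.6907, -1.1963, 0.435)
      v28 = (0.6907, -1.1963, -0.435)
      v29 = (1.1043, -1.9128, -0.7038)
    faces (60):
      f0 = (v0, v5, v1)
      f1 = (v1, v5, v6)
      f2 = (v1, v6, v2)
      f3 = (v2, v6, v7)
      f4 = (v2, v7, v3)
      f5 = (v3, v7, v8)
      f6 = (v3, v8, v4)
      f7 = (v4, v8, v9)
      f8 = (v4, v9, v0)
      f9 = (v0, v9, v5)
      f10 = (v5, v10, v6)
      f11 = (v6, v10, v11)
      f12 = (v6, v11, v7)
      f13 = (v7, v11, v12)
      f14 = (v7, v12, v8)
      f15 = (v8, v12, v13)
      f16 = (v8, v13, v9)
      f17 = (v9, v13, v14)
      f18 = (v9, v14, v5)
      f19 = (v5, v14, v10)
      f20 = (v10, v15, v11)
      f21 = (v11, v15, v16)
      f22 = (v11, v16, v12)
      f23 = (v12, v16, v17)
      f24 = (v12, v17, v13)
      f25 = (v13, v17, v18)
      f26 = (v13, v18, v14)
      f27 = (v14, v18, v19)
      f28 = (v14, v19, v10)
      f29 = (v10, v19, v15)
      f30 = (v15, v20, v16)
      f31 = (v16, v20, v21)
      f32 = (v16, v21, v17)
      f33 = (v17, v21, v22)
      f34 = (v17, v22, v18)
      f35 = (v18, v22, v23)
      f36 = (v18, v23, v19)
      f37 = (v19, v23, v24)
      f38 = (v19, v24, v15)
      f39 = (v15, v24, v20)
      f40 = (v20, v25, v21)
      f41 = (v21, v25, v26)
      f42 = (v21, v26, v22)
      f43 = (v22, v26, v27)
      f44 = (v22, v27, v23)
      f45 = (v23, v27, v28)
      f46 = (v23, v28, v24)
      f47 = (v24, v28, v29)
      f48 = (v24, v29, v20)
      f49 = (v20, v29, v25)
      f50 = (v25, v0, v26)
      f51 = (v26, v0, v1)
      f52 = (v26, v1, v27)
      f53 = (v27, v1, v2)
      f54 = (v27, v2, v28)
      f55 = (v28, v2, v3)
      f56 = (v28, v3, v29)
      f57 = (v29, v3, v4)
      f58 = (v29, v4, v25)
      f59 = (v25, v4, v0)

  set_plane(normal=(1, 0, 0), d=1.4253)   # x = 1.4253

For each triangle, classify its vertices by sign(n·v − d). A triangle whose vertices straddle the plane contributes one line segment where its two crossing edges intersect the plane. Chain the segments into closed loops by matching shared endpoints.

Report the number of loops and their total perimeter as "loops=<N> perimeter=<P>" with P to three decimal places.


loops=1 perimeter=10.047

Straddling triangles (14 of 60):
  (v0,v5,v1) [+-+] → (1.4253, 2.2425, 0)–(1.4253, 2.17436, 0.0541512)  len=0.0870
  (v1,v5,v6) [+--] → (1.4253, 2.17436, 0.0541512)–(1.4253, 1.35683, 0.7038)  len=1.0442
  (v1,v6,v2) [+--] → (1.4253, 1.35683, 0.7038)–(1.4253, 0, 0.449294)  len=1.3805
  (v3,v8,v4) [--+] → (1.4253, 0.617379, -0.565079)–(1.4253, 0, -0.449294)  len=0.6281
  (v4,v8,v9) [+--] → (1.4253, 0.617379, -0.565079)–(1.4253, 1.35683, -0.7038)  len=0.7524
  (v4,v9,v0) [+-+] → (1.4253, 1.35683, -0.7038)–(1.4253, 1.53277, -0.563972)  len=0.2247
  (v0,v9,v5) [+--] → (1.4253, 1.53277, -0.563972)–(1.4253, 2.2425, 0)  len=0.9065
  (v25,v0,v26) [-+-] → (1.4253, -2.2425, 0)–(1.4253, -1.53277, 0.563972)  len=0.9065
  (v26,v0,v1) [-++] → (1.4253, -1.53277, 0.563972)–(1.4253, -1.35683, 0.7038)  len=0.2247
  (v26,v1,v27) [-+-] → (1.4253, -1.35683, 0.7038)–(1.4253, -0.617379, 0.565079)  len=0.7524
  (v27,v1,v2) [-+-] → (1.4253, -0.617379, 0.565079)–(1.4253, 0, 0.449294)  len=0.6281
  (v29,v3,v4) [--+] → (1.4253, 0, -0.449294)–(1.4253, -1.35683, -0.7038)  len=1.3805
  (v29,v4,v25) [-+-] → (1.4253, -1.35683, -0.7038)–(1.4253, -2.17436, -0.0541512)  len=1.0442
  (v25,v4,v0) [-++] → (1.4253, -2.17436, -0.0541512)–(1.4253, -2.2425, 0)  len=0.0870

Chained into 1 loop(s):
  loop 1: 14 segments, perimeter = 10.0470
Total perimeter = 10.047


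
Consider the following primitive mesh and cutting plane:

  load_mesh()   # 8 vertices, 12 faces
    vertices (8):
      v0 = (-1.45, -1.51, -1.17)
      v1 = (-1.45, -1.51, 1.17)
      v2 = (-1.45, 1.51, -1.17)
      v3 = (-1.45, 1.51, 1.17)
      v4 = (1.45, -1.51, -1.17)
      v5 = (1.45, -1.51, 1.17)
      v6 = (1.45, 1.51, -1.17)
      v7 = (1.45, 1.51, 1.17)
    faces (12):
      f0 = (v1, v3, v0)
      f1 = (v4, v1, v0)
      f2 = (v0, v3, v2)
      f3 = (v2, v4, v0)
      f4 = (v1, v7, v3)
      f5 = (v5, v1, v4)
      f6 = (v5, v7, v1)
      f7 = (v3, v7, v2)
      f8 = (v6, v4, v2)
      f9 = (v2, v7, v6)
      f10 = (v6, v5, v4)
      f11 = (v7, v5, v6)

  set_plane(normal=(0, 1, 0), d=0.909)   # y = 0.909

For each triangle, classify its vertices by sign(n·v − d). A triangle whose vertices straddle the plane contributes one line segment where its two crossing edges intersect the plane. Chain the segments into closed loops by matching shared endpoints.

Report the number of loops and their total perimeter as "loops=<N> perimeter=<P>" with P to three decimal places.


Straddling triangles (8 of 12):
  (v1,v3,v0) [-+-] → (-1.45, 0.909, 1.17)–(-1.45, 0.909, 0.704325)  len=0.4657
  (v0,v3,v2) [-++] → (-1.45, 0.909, 0.704325)–(-1.45, 0.909, -1.17)  len=1.8743
  (v2,v4,v0) [+--] → (-0.872881, 0.909, -1.17)–(-1.45, 0.909, -1.17)  len=0.5771
  (v1,v7,v3) [-++] → (0.872881, 0.909, 1.17)–(-1.45, 0.909, 1.17)  len=2.3229
  (v5,v7,v1) [-+-] → (1.45, 0.909, 1.17)–(0.872881, 0.909, 1.17)  len=0.5771
  (v6,v4,v2) [+-+] → (1.45, 0.909, -1.17)–(-0.872881, 0.909, -1.17)  len=2.3229
  (v6,v5,v4) [+--] → (1.45, 0.909, -0.704325)–(1.45, 0.909, -1.17)  len=0.4657
  (v7,v5,v6) [+-+] → (1.45, 0.909, 1.17)–(1.45, 0.909, -0.704325)  len=1.8743

Chained into 1 loop(s):
  loop 1: 8 segments, perimeter = 10.4800
Total perimeter = 10.480

loops=1 perimeter=10.480


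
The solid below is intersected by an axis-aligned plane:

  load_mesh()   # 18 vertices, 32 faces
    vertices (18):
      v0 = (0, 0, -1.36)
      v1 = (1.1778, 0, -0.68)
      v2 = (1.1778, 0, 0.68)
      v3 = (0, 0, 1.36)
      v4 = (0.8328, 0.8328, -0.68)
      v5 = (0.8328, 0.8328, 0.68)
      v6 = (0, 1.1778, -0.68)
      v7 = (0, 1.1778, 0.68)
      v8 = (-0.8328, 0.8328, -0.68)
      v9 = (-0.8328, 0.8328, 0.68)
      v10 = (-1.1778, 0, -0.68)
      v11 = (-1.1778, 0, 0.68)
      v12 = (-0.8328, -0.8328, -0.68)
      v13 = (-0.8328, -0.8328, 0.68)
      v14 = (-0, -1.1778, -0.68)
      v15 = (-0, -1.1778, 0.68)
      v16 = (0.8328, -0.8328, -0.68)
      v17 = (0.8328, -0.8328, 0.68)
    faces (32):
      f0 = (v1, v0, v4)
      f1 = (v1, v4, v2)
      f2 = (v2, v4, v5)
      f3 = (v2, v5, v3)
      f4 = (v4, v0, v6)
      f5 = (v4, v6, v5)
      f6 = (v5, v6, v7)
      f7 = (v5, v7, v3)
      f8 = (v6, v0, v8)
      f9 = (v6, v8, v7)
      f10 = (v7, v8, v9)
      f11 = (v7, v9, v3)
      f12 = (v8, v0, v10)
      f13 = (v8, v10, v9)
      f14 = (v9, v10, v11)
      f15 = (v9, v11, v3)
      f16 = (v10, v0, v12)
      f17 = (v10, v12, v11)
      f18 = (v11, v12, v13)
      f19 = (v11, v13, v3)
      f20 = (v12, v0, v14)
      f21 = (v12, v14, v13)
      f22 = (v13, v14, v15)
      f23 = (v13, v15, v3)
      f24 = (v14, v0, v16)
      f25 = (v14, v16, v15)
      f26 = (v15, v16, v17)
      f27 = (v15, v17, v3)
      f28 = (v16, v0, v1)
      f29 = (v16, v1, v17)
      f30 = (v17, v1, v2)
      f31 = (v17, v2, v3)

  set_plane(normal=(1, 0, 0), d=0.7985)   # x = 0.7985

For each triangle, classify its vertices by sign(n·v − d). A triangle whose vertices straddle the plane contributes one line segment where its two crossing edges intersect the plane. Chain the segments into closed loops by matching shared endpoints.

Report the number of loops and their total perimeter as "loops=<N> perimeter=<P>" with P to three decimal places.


Straddling triangles (12 of 32):
  (v1,v0,v4) [+-+] → (0.7985, 0, -0.898988)–(0.7985, 0.7985, -0.708007)  len=0.8210
  (v2,v5,v3) [++-] → (0.7985, 0.7985, 0.708007)–(0.7985, 0, 0.898988)  len=0.8210
  (v4,v0,v6) [+--] → (0.7985, 0.7985, -0.708007)–(0.7985, 0.847009, -0.68)  len=0.0560
  (v4,v6,v5) [+-+] → (0.7985, 0.847009, -0.68)–(0.7985, 0.847009, 0.623987)  len=1.3040
  (v5,v6,v7) [+--] → (0.7985, 0.847009, 0.623987)–(0.7985, 0.847009, 0.68)  len=0.0560
  (v5,v7,v3) [+--] → (0.7985, 0.847009, 0.68)–(0.7985, 0.7985, 0.708007)  len=0.0560
  (v14,v0,v16) [--+] → (0.7985, -0.7985, -0.708007)–(0.7985, -0.847009, -0.68)  len=0.0560
  (v14,v16,v15) [-+-] → (0.7985, -0.847009, -0.68)–(0.7985, -0.847009, -0.623987)  len=0.0560
  (v15,v16,v17) [-++] → (0.7985, -0.847009, -0.623987)–(0.7985, -0.847009, 0.68)  len=1.3040
  (v15,v17,v3) [-+-] → (0.7985, -0.847009, 0.68)–(0.7985, -0.7985, 0.708007)  len=0.0560
  (v16,v0,v1) [+-+] → (0.7985, -0.7985, -0.708007)–(0.7985, 0, -0.898988)  len=0.8210
  (v17,v2,v3) [++-] → (0.7985, 0, 0.898988)–(0.7985, -0.7985, 0.708007)  len=0.8210

Chained into 1 loop(s):
  loop 1: 12 segments, perimeter = 6.2281
Total perimeter = 6.228

loops=1 perimeter=6.228


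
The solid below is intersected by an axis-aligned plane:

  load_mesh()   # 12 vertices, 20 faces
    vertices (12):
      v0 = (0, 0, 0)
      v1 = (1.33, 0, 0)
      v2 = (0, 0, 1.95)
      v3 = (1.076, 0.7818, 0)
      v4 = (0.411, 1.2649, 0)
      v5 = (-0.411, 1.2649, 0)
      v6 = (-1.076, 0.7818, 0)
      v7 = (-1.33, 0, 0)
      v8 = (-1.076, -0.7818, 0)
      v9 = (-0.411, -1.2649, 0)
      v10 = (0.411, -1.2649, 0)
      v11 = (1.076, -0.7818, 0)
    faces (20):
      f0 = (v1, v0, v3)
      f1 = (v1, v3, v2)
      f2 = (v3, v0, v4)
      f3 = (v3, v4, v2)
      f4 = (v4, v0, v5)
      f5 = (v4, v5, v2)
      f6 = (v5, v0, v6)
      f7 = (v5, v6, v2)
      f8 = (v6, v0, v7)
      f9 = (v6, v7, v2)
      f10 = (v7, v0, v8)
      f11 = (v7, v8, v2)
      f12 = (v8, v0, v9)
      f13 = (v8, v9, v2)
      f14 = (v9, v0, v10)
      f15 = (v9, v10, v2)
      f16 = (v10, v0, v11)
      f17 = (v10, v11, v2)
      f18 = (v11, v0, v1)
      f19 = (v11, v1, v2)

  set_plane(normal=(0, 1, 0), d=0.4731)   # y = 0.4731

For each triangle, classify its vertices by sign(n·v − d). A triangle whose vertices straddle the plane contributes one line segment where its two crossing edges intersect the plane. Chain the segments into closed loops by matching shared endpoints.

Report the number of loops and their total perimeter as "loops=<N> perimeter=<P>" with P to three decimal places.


loops=1 perimeter=5.867

Straddling triangles (10 of 20):
  (v1,v0,v3) [--+] → (0.651133, 0.4731, 0)–(1.17629, 0.4731, 0)  len=0.5252
  (v1,v3,v2) [-+-] → (1.17629, 0.4731, 0)–(0.651133, 0.4731, 0.769973)  len=0.9320
  (v3,v0,v4) [+-+] → (0.651133, 0.4731, 0)–(0.153723, 0.4731, 0)  len=0.4974
  (v3,v4,v2) [++-] → (0.153723, 0.4731, 1.22066)–(0.651133, 0.4731, 0.769973)  len=0.6712
  (v4,v0,v5) [+-+] → (0.153723, 0.4731, 0)–(-0.153723, 0.4731, 0)  len=0.3074
  (v4,v5,v2) [++-] → (-0.153723, 0.4731, 1.22066)–(0.153723, 0.4731, 1.22066)  len=0.3074
  (v5,v0,v6) [+-+] → (-0.153723, 0.4731, 0)–(-0.651133, 0.4731, 0)  len=0.4974
  (v5,v6,v2) [++-] → (-0.651133, 0.4731, 0.769973)–(-0.153723, 0.4731, 1.22066)  len=0.6712
  (v6,v0,v7) [+--] → (-0.651133, 0.4731, 0)–(-1.17629, 0.4731, 0)  len=0.5252
  (v6,v7,v2) [+--] → (-1.17629, 0.4731, 0)–(-0.651133, 0.4731, 0.769973)  len=0.9320

Chained into 1 loop(s):
  loop 1: 10 segments, perimeter = 5.8665
Total perimeter = 5.867


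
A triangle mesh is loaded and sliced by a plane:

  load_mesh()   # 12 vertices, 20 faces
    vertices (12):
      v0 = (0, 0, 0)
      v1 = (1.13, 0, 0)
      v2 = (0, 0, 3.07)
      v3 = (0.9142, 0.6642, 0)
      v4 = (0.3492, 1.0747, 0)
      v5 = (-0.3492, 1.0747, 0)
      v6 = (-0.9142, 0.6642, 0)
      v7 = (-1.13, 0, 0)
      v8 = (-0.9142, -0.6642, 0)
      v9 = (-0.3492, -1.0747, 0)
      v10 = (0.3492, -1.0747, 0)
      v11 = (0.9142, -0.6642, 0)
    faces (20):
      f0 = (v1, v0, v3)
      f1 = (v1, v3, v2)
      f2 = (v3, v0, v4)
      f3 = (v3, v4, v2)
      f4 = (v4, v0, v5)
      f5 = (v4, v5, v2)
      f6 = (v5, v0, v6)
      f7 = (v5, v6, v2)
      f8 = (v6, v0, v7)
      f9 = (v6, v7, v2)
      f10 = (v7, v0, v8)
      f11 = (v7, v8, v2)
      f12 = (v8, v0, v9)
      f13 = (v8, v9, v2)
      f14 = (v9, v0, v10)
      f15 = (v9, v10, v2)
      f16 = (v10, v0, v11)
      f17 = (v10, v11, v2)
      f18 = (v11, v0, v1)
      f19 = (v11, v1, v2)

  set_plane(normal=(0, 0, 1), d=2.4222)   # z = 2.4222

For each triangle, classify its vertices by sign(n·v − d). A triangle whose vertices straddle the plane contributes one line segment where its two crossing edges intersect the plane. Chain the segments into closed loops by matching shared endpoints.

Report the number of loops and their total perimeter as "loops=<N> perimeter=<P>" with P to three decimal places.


Straddling triangles (10 of 20):
  (v1,v3,v2) [--+] → (0.192905, 0.140153, 2.4222)–(0.238441, 0, 2.4222)  len=0.1474
  (v3,v4,v2) [--+] → (0.0736846, 0.226772, 2.4222)–(0.192905, 0.140153, 2.4222)  len=0.1474
  (v4,v5,v2) [--+] → (-0.0736846, 0.226772, 2.4222)–(0.0736846, 0.226772, 2.4222)  len=0.1474
  (v5,v6,v2) [--+] → (-0.192905, 0.140153, 2.4222)–(-0.0736846, 0.226772, 2.4222)  len=0.1474
  (v6,v7,v2) [--+] → (-0.238441, 0, 2.4222)–(-0.192905, 0.140153, 2.4222)  len=0.1474
  (v7,v8,v2) [--+] → (-0.192905, -0.140153, 2.4222)–(-0.238441, 0, 2.4222)  len=0.1474
  (v8,v9,v2) [--+] → (-0.0736846, -0.226772, 2.4222)–(-0.192905, -0.140153, 2.4222)  len=0.1474
  (v9,v10,v2) [--+] → (0.0736846, -0.226772, 2.4222)–(-0.0736846, -0.226772, 2.4222)  len=0.1474
  (v10,v11,v2) [--+] → (0.192905, -0.140153, 2.4222)–(0.0736846, -0.226772, 2.4222)  len=0.1474
  (v11,v1,v2) [--+] → (0.238441, 0, 2.4222)–(0.192905, -0.140153, 2.4222)  len=0.1474

Chained into 1 loop(s):
  loop 1: 10 segments, perimeter = 1.4737
Total perimeter = 1.474

loops=1 perimeter=1.474


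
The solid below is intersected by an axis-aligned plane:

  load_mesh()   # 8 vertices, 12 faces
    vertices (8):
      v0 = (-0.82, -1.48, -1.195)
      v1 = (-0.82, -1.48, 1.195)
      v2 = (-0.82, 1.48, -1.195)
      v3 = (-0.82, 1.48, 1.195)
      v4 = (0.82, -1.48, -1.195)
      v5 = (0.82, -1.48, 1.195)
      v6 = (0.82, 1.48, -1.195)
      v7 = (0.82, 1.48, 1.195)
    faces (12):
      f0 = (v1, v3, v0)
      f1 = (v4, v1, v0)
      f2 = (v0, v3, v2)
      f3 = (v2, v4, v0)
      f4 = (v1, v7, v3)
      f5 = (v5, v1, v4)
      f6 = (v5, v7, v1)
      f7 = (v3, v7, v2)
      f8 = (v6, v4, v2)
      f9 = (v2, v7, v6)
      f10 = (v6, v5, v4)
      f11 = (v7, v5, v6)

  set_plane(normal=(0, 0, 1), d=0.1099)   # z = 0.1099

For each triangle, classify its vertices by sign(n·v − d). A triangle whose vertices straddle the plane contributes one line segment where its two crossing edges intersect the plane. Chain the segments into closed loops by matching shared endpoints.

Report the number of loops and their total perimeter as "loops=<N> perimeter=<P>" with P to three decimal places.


loops=1 perimeter=9.200

Straddling triangles (8 of 12):
  (v1,v3,v0) [++-] → (-0.82, 0.13611, 0.1099)–(-0.82, -1.48, 0.1099)  len=1.6161
  (v4,v1,v0) [-+-] → (-0.0754126, -1.48, 0.1099)–(-0.82, -1.48, 0.1099)  len=0.7446
  (v0,v3,v2) [-+-] → (-0.82, 0.13611, 0.1099)–(-0.82, 1.48, 0.1099)  len=1.3439
  (v5,v1,v4) [++-] → (-0.0754126, -1.48, 0.1099)–(0.82, -1.48, 0.1099)  len=0.8954
  (v3,v7,v2) [++-] → (0.0754126, 1.48, 0.1099)–(-0.82, 1.48, 0.1099)  len=0.8954
  (v2,v7,v6) [-+-] → (0.0754126, 1.48, 0.1099)–(0.82, 1.48, 0.1099)  len=0.7446
  (v6,v5,v4) [-+-] → (0.82, -0.13611, 0.1099)–(0.82, -1.48, 0.1099)  len=1.3439
  (v7,v5,v6) [++-] → (0.82, -0.13611, 0.1099)–(0.82, 1.48, 0.1099)  len=1.6161

Chained into 1 loop(s):
  loop 1: 8 segments, perimeter = 9.2000
Total perimeter = 9.200


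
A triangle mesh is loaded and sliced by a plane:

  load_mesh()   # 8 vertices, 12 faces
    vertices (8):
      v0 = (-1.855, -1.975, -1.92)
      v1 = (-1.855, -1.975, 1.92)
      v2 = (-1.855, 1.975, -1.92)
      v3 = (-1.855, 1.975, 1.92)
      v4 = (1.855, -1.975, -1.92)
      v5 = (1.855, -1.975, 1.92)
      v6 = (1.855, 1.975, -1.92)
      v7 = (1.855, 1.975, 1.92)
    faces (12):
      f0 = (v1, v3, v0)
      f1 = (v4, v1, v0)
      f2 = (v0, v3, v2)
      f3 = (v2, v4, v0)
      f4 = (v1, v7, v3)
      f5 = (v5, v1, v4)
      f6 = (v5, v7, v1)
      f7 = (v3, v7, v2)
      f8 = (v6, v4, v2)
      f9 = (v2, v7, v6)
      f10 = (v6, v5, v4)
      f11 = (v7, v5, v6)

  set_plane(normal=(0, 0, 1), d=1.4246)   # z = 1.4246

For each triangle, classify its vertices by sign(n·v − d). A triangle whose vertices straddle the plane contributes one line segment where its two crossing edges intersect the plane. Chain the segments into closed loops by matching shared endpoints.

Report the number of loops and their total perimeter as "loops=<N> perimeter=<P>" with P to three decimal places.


loops=1 perimeter=15.320

Straddling triangles (8 of 12):
  (v1,v3,v0) [++-] → (-1.855, 1.46541, 1.4246)–(-1.855, -1.975, 1.4246)  len=3.4404
  (v4,v1,v0) [-+-] → (-1.37637, -1.975, 1.4246)–(-1.855, -1.975, 1.4246)  len=0.4786
  (v0,v3,v2) [-+-] → (-1.855, 1.46541, 1.4246)–(-1.855, 1.975, 1.4246)  len=0.5096
  (v5,v1,v4) [++-] → (-1.37637, -1.975, 1.4246)–(1.855, -1.975, 1.4246)  len=3.2314
  (v3,v7,v2) [++-] → (1.37637, 1.975, 1.4246)–(-1.855, 1.975, 1.4246)  len=3.2314
  (v2,v7,v6) [-+-] → (1.37637, 1.975, 1.4246)–(1.855, 1.975, 1.4246)  len=0.4786
  (v6,v5,v4) [-+-] → (1.855, -1.46541, 1.4246)–(1.855, -1.975, 1.4246)  len=0.5096
  (v7,v5,v6) [++-] → (1.855, -1.46541, 1.4246)–(1.855, 1.975, 1.4246)  len=3.4404

Chained into 1 loop(s):
  loop 1: 8 segments, perimeter = 15.3200
Total perimeter = 15.320


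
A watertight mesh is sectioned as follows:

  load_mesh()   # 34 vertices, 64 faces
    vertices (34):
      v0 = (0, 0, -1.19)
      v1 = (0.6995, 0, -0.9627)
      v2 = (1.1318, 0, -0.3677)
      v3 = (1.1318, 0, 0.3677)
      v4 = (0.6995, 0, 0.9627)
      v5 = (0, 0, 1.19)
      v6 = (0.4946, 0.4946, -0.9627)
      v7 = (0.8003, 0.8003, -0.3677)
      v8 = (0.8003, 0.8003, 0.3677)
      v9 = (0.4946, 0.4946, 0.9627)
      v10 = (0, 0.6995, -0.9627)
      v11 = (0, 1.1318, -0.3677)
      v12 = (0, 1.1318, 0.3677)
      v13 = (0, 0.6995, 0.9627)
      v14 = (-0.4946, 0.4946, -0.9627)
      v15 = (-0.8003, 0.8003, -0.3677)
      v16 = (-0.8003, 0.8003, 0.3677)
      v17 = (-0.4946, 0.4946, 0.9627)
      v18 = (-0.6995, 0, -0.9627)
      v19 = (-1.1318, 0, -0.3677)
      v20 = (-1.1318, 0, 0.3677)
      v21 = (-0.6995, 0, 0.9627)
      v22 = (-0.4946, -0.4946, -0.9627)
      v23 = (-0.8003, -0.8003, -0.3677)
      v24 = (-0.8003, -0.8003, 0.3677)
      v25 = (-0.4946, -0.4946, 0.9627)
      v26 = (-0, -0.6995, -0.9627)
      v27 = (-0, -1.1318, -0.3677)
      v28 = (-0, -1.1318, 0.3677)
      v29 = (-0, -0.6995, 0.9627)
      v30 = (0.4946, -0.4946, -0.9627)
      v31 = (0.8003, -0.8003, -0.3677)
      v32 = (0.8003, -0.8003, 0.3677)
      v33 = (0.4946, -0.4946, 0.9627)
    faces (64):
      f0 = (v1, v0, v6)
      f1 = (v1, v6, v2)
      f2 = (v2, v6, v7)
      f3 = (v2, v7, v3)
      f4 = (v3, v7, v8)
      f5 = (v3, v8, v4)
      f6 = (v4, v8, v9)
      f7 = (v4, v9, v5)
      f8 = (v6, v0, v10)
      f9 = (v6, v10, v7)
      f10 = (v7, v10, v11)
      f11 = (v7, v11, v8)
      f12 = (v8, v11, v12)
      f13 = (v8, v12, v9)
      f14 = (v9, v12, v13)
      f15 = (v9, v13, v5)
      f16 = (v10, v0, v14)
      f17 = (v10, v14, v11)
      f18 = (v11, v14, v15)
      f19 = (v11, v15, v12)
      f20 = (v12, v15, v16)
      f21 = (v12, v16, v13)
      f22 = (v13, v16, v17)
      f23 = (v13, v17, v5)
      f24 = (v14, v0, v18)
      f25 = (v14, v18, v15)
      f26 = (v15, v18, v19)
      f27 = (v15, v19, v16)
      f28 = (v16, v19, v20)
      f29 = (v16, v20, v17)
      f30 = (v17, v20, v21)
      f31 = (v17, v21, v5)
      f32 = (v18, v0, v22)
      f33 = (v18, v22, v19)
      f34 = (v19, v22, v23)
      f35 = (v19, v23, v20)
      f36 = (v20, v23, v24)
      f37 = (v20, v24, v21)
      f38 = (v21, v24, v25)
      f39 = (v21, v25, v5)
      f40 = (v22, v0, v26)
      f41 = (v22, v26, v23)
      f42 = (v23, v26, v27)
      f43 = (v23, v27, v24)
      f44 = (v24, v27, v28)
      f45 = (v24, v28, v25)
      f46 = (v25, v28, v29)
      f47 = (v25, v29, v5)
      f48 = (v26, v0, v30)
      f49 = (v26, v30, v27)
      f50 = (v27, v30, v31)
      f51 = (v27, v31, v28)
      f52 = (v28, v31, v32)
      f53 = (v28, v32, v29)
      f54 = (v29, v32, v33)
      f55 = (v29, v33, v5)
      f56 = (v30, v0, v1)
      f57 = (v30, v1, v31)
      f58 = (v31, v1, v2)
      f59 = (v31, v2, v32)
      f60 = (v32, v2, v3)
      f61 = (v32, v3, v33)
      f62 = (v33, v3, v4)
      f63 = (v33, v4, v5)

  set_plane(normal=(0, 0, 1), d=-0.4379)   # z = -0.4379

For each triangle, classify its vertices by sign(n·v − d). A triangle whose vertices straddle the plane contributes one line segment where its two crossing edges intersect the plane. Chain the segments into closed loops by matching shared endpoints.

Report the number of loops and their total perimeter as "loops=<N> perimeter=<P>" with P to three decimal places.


loops=1 perimeter=6.618

Straddling triangles (16 of 64):
  (v1,v6,v2) [--+] → (1.05662, 0.0583545, -0.4379)–(1.0808, 0, -0.4379)  len=0.0632
  (v2,v6,v7) [+-+] → (1.05662, 0.0583545, -0.4379)–(0.764233, 0.764233, -0.4379)  len=0.7640
  (v6,v10,v7) [--+] → (0.705878, 0.788407, -0.4379)–(0.764233, 0.764233, -0.4379)  len=0.0632
  (v7,v10,v11) [+-+] → (0.705878, 0.788407, -0.4379)–(0, 1.0808, -0.4379)  len=0.7640
  (v10,v14,v11) [--+] → (-0.0583545, 1.05662, -0.4379)–(0, 1.0808, -0.4379)  len=0.0632
  (v11,v14,v15) [+-+] → (-0.0583545, 1.05662, -0.4379)–(-0.764233, 0.764233, -0.4379)  len=0.7640
  (v14,v18,v15) [--+] → (-0.788407, 0.705878, -0.4379)–(-0.764233, 0.764233, -0.4379)  len=0.0632
  (v15,v18,v19) [+-+] → (-0.788407, 0.705878, -0.4379)–(-1.0808, 0, -0.4379)  len=0.7640
  (v18,v22,v19) [--+] → (-1.05662, -0.0583545, -0.4379)–(-1.0808, 0, -0.4379)  len=0.0632
  (v19,v22,v23) [+-+] → (-1.05662, -0.0583545, -0.4379)–(-0.764233, -0.764233, -0.4379)  len=0.7640
  (v22,v26,v23) [--+] → (-0.705878, -0.788407, -0.4379)–(-0.764233, -0.764233, -0.4379)  len=0.0632
  (v23,v26,v27) [+-+] → (-0.705878, -0.788407, -0.4379)–(0, -1.0808, -0.4379)  len=0.7640
  (v26,v30,v27) [--+] → (0.0583545, -1.05662, -0.4379)–(0, -1.0808, -0.4379)  len=0.0632
  (v27,v30,v31) [+-+] → (0.0583545, -1.05662, -0.4379)–(0.764233, -0.764233, -0.4379)  len=0.7640
  (v30,v1,v31) [--+] → (0.788407, -0.705878, -0.4379)–(0.764233, -0.764233, -0.4379)  len=0.0632
  (v31,v1,v2) [+-+] → (0.788407, -0.705878, -0.4379)–(1.0808, 0, -0.4379)  len=0.7640

Chained into 1 loop(s):
  loop 1: 16 segments, perimeter = 6.6176
Total perimeter = 6.618
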